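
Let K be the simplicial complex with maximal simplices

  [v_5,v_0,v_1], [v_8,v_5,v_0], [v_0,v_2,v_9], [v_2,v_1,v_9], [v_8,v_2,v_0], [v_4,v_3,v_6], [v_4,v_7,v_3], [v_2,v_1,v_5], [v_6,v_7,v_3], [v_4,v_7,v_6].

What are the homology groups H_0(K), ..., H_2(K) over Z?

H_0 = Z^2,  H_1 = Z,  H_2 = Z.

Take the total order v_0 < v_1 < v_2 < v_3 < v_4 < v_5 < v_6 < v_7 < v_8 < v_9 on the vertex set. Then K (dimension 2) consists of the simplices:

  0-simplices (10): [v_0], [v_1], [v_2], [v_3], [v_4], [v_5], [v_6], [v_7], [v_8], [v_9]
  1-simplices (18): (18 of them)
  2-simplices (10): [v_0,v_1,v_5], [v_0,v_2,v_8], [v_0,v_2,v_9], [v_0,v_5,v_8], [v_1,v_2,v_5], [v_1,v_2,v_9], [v_3,v_4,v_6], [v_3,v_4,v_7], [v_3,v_6,v_7], [v_4,v_6,v_7]

Hence C_0 ≅ Z^10, C_1 ≅ Z^18, C_2 ≅ Z^10.

∂_1: C_1 → C_0 maps an edge to its endpoints' difference, ∂[p,q] = q − p. For instance
  ∂[v_0,v_5] = [v_5] − [v_0].
The 10×18 boundary matrix has rank 8 and Smith normal form diag(1,1,1,1,1,1,1,1).

The boundary map ∂_2: C_2 → C_1 maps a triangle to the signed sum of its edges. For instance
  ∂[v_0,v_5,v_8] = [v_5,v_8] − [v_0,v_8] + [v_0,v_5],
  ∂[v_1,v_2,v_9] = [v_2,v_9] − [v_1,v_9] + [v_1,v_2].
As a 18×10 matrix over Z this has rank 9, with invariant factors (1,1,1,1,1,1,1,1,1).

From H_k ≅ ker(∂_k) / im(∂_{k+1}) we obtain:

  H_0: rank C_0 − rank ∂_1 = 10 − 8 = 2, and the invariant factors of ∂_1 are all 1, so H_0 ≅ Z^2.
  H_1: rank ker ∂_1 − rank ∂_2 = (18 − 8) − 9 = 1, and the invariant factors of ∂_2 are all 1, so H_1 ≅ Z.
  H_2: rank ker ∂_2 − rank ∂_3 = (10 − 9) − 0 = 1, and there is no ∂_3, so H_2 ≅ Z.

As a check, the Euler characteristic is 10 − 18 + 10 = 2, which agrees with 2 − 1 + 1 = 2.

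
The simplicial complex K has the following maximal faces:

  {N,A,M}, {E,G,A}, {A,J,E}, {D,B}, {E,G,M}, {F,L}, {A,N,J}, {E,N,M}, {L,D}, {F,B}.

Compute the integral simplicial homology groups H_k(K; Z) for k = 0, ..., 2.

H_0 = Z^2,  H_1 = Z^2,  H_2 = 0.

Fix the vertex order A < B < D < E < F < G < J < L < M < N and write every simplex with vertices in increasing order. Then dim K = 2 and the simplices of K are:

  0-simplices (10): A, B, D, E, F, G, J, L, M, N
  1-simplices (16): AE, AG, AJ, AM, AN, BD, BF, DL, EG, EJ, EM, EN, FL, GM, JN, MN
  2-simplices (6): AEG, AEJ, AJN, AMN, EGM, EMN

Hence C_0 ≅ Z^10, C_1 ≅ Z^16, C_2 ≅ Z^6.

Boundary ∂_1: C_1 → C_0 is given by ∂[p,q] = [q] − [p]. For instance
  ∂FL = L − F.
The resulting 10×16 matrix has rank 8, and its Smith normal form has invariant factors (1,1,1,1,1,1,1,1).

Boundary ∂_2: C_2 → C_1 sends each 2-simplex [p,q,r] to [q,r] − [p,r] + [p,q]. For instance
  ∂AEG = EG − AG + AE,
  ∂AEJ = EJ − AJ + AE.
The 16×6 boundary matrix has rank 6 and Smith normal form diag(1,1,1,1,1,1).

Now H_k = ker ∂_k / im ∂_{k+1}, so:

  H_0: rank C_0 − rank ∂_1 = 10 − 8 = 2, and the invariant factors of ∂_1 are all 1, so H_0 ≅ Z^2.
  H_1: rank ker ∂_1 − rank ∂_2 = (16 − 8) − 6 = 2, and the invariant factors of ∂_2 are all 1, so H_1 ≅ Z^2.
  H_2: rank ker ∂_2 − rank ∂_3 = (6 − 6) − 0 = 0, and there is no ∂_3, so H_2 ≅ 0.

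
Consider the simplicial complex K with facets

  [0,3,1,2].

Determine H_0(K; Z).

Fix the vertex order 0 < 1 < 2 < 3 and write every simplex with vertices in increasing order. Then dim K = 3 and the simplices of K are:

  0-simplices (4): [0], [1], [2], [3]
  1-simplices (6): [0,1], [0,2], [0,3], [1,2], [1,3], [2,3]
  2-simplices (4): [0,1,2], [0,1,3], [0,2,3], [1,2,3]
  3-simplices (1): [0,1,2,3]

giving chain groups C_0 ≅ Z^4, C_1 ≅ Z^6, C_2 ≅ Z^4, C_3 ≅ Z^1.

The boundary map ∂_1: C_1 → C_0 is given by ∂[p,q] = [q] − [p]. For instance
  ∂[1,3] = [3] − [1].
As a 4×6 matrix over Z this has rank 3, with invariant factors (1,1,1).

∂_2: C_2 → C_1 acts by ∂[p,q,r] = [q,r] − [p,r] + [p,q]. For instance
  ∂[0,2,3] = [2,3] − [0,3] + [0,2],
  ∂[0,1,2] = [1,2] − [0,2] + [0,1].
This gives a 6×4 integer matrix of rank 3; reducing to Smith normal form yields diagonal entries (1,1,1).

The boundary map ∂_3: C_3 → C_2 sends each 3-simplex σ to the alternating sum Σ_i (−1)^i (σ with its i-th vertex removed). For instance
  ∂[0,1,2,3] = [1,2,3] − [0,2,3] + [0,1,3] − [0,1,2].
The resulting 4×1 matrix has rank 1, and its Smith normal form has invariant factors (1).

Computing H_k = (kernel of ∂_k) / (image of ∂_{k+1}):

  H_0: rank C_0 − rank ∂_1 = 4 − 3 = 1, and the invariant factors of ∂_1 are all 1, so H_0 = Z.

H_0 = Z.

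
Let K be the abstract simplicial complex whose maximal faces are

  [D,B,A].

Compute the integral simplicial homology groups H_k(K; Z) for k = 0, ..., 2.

H_0 ≅ Z,  H_1 = 0,  H_2 = 0.

Take the total order A < B < D on the vertex set. Then K (dimension 2) consists of the simplices:

  0-simplices (3): A, B, D
  1-simplices (3): AB, AD, BD
  2-simplices (1): ABD

Hence C_0 ≅ Z^3, C_1 ≅ Z^3, C_2 ≅ Z^1.

Boundary ∂_1: C_1 → C_0 sends each edge [p,q] (with p < q) to q − p. For instance
  ∂AD = D − A.
The resulting 3×3 matrix has rank 2, and its Smith normal form has invariant factors (1,1).

∂_2: C_2 → C_1 maps a triangle to the signed sum of its edges. For instance
  ∂ABD = BD − AD + AB.
The resulting 3×1 matrix has rank 1, and its Smith normal form has invariant factors (1).

From H_k ≅ ker(∂_k) / im(∂_{k+1}) we obtain:

  H_0: rank C_0 − rank ∂_1 = 3 − 2 = 1, and the invariant factors of ∂_1 are all 1, so H_0 ≅ Z.
  H_1: rank ker ∂_1 − rank ∂_2 = (3 − 2) − 1 = 0, and the invariant factors of ∂_2 are all 1, so H_1 ≅ 0.
  H_2: rank ker ∂_2 − rank ∂_3 = (1 − 1) − 0 = 0, and there is no ∂_3, so H_2 ≅ 0.

As a check, the Euler characteristic is 3 − 3 + 1 = 1, which agrees with 1 − 0 + 0 = 1.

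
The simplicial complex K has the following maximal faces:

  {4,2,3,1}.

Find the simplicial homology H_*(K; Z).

H_0 = Z,  H_1 = 0,  H_2 = 0,  H_3 = 0.

We work with the vertex ordering 1 < 2 < 3 < 4. The simplices of K, each written with vertices in increasing order, are:

  0-simplices (4): [1], [2], [3], [4]
  1-simplices (6): [1,2], [1,3], [1,4], [2,3], [2,4], [3,4]
  2-simplices (4): [1,2,3], [1,2,4], [1,3,4], [2,3,4]
  3-simplices (1): [1,2,3,4]

so the chain groups are C_0 ≅ Z^4, C_1 ≅ Z^6, C_2 ≅ Z^4, C_3 ≅ Z^1.

∂_1: C_1 → C_0 sends each edge [p,q] (with p < q) to q − p.
The 4×6 boundary matrix has rank 3 and Smith normal form diag(1,1,1).

∂_2: C_2 → C_1 sends each 2-simplex [p,q,r] to [q,r] − [p,r] + [p,q]. For instance
  ∂[1,2,4] = [2,4] − [1,4] + [1,2],
  ∂[1,3,4] = [3,4] − [1,4] + [1,3].
The 6×4 boundary matrix has rank 3 and Smith normal form diag(1,1,1).

∂_3: C_3 → C_2 sends each 3-simplex σ to the alternating sum Σ_i (−1)^i (σ with its i-th vertex removed). For instance
  ∂[1,2,3,4] = [2,3,4] − [1,3,4] + [1,2,4] − [1,2,3].
The resulting 4×1 matrix has rank 1, and its Smith normal form has invariant factors (1).

Now H_k = ker ∂_k / im ∂_{k+1}, so:

  H_0: rank C_0 − rank ∂_1 = 4 − 3 = 1, and the invariant factors of ∂_1 are all 1, so H_0 ≅ Z.
  H_1: rank ker ∂_1 − rank ∂_2 = (6 − 3) − 3 = 0, and the invariant factors of ∂_2 are all 1, so H_1 ≅ 0.
  H_2: rank ker ∂_2 − rank ∂_3 = (4 − 3) − 1 = 0, and the invariant factors of ∂_3 are all 1, so H_2 ≅ 0.
  H_3: rank ker ∂_3 − rank ∂_4 = (1 − 1) − 0 = 0, and there is no ∂_4, so H_3 ≅ 0.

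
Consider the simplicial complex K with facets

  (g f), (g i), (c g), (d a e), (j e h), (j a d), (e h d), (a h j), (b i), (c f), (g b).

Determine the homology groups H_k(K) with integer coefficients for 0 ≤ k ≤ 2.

H_0 = Z^2,  H_1 = Z^3,  H_2 = 0.

K has 10 vertices, 16 edges, 5 triangles.
rank ∂_0 = 0, rank ∂_1 = 8 ⇒ b_0 = 10 − 0 − 8 = 2; all invariant factors of ∂_1 are 1 so no torsion. So H_0 ≅ Z^2.
rank ∂_1 = 8, rank ∂_2 = 5 ⇒ b_1 = 16 − 8 − 5 = 3; all invariant factors of ∂_2 are 1 so no torsion. So H_1 ≅ Z^3.
rank ∂_2 = 5, rank ∂_3 = 0 ⇒ b_2 = 5 − 5 − 0 = 0. So H_2 ≅ 0.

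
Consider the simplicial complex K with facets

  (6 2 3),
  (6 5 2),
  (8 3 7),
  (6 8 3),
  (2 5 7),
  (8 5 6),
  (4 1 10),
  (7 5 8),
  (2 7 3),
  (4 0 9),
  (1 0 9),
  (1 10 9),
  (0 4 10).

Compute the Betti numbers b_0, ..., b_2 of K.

Fix the vertex order 0 < 1 < 2 < 3 < 4 < 5 < 6 < 7 < 8 < 9 < 10 and write every simplex with vertices in increasing order. Then dim K = 2 and the simplices of K are:

  0-simplices (11): [0], [1], [2], [3], [4], [5], [6], [7], [8], [9], [10]
  1-simplices (22): [0,1], [0,4], [0,9], [0,10], [1,4], [1,9], [1,10], [2,3], [2,5], [2,6], [2,7], [3,6], [3,7], [3,8], [4,9], [4,10], [5,6], [5,7], [5,8], [6,8], [7,8], [9,10]
  2-simplices (13): [0,1,9], [0,4,9], [0,4,10], [1,4,10], [1,9,10], [2,3,6], [2,3,7], [2,5,6], [2,5,7], [3,6,8], [3,7,8], [5,6,8], [5,7,8]

so the chain groups are C_0 ≅ Z^11, C_1 ≅ Z^22, C_2 ≅ Z^13.

Boundary ∂_1: C_1 → C_0 sends each edge [p,q] (with p < q) to q − p. For instance
  ∂[0,4] = [4] − [0].
This gives a 11×22 integer matrix of rank 9; reducing to Smith normal form yields diagonal entries (1,1,1,1,1,1,1,1,1).

∂_2: C_2 → C_1 acts by ∂[p,q,r] = [q,r] − [p,r] + [p,q]. For instance
  ∂[1,9,10] = [9,10] − [1,10] + [1,9],
  ∂[5,7,8] = [7,8] − [5,8] + [5,7].
The resulting 22×13 matrix has rank 12, and its Smith normal form has invariant factors (1,1,1,1,1,1,1,1,1,1,1,1).

Now H_k = ker ∂_k / im ∂_{k+1}, so:

  H_0: rank C_0 − rank ∂_1 = 11 − 9 = 2, and the invariant factors of ∂_1 are all 1, so H_0 = Z^2.
  H_1: rank ker ∂_1 − rank ∂_2 = (22 − 9) − 12 = 1, and the invariant factors of ∂_2 are all 1, so H_1 = Z.
  H_2: rank ker ∂_2 − rank ∂_3 = (13 − 12) − 0 = 1, and there is no ∂_3, so H_2 = Z.

As a check, the Euler characteristic is 11 − 22 + 13 = 2, which agrees with 2 − 1 + 1 = 2.

Hence the Betti numbers are b_0 = 2, b_1 = 1, b_2 = 1.

b_0 = 2, b_1 = 1, b_2 = 1.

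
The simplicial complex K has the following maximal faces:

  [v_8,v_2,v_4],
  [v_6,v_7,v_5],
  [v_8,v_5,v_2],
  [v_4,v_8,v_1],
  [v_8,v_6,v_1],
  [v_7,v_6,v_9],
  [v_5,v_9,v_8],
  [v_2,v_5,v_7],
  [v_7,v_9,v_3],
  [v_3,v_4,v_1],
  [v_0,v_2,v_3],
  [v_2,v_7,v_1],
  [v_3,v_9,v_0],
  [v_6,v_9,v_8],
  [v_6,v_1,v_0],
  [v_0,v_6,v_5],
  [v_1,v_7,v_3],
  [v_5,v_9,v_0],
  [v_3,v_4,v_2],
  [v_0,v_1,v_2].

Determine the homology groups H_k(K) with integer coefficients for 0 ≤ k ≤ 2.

Fix the vertex order v_0 < v_1 < v_2 < v_3 < v_4 < v_5 < v_6 < v_7 < v_8 < v_9 and write every simplex with vertices in increasing order. Then dim K = 2 and the simplices of K are:

  0-simplices (10): [v_0], [v_1], [v_2], [v_3], [v_4], [v_5], [v_6], [v_7], [v_8], [v_9]
  1-simplices (30): (30 of them)
  2-simplices (20): (20 of them)

Hence C_0 ≅ Z^10, C_1 ≅ Z^30, C_2 ≅ Z^20.

The boundary map ∂_1: C_1 → C_0 sends each edge [p,q] (with p < q) to q − p.
The 10×30 boundary matrix has rank 9 and Smith normal form diag(1,1,1,1,1,1,1,1,1).

Boundary ∂_2: C_2 → C_1 acts by ∂[p,q,r] = [q,r] − [p,r] + [p,q]. For instance
  ∂[v_0,v_1,v_6] = [v_1,v_6] − [v_0,v_6] + [v_0,v_1],
  ∂[v_0,v_5,v_6] = [v_5,v_6] − [v_0,v_6] + [v_0,v_5].
As a 30×20 matrix over Z this has rank 20, with invariant factors (1,1,1,1,1,1,1,1,1,1,1,1,1,1,1,1,1,1,1,2).

Now H_k = ker ∂_k / im ∂_{k+1}, so:

  H_0: rank C_0 − rank ∂_1 = 10 − 9 = 1, and the invariant factors of ∂_1 are all 1, so H_0 = Z.
  H_1: rank ker ∂_1 − rank ∂_2 = (30 − 9) − 20 = 1, and ∂_2 has invariant factor 2 > 1, so H_1 = Z ⊕ Z/2Z.
  H_2: rank ker ∂_2 − rank ∂_3 = (20 − 20) − 0 = 0, and there is no ∂_3, so H_2 = 0.

H_0 ≅ Z,  H_1 ≅ Z ⊕ Z/2Z,  H_2 = 0.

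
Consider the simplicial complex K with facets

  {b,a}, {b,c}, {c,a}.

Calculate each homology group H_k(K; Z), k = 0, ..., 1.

H_0 = Z,  H_1 = Z.

Order the vertices as a < b < c. Listing each simplex with vertices in this order, K has dimension 1 with simplices:

  0-simplices (3): a, b, c
  1-simplices (3): ab, ac, bc

giving chain groups C_0 ≅ Z^3, C_1 ≅ Z^3.

The boundary map ∂_1: C_1 → C_0 sends each edge [p,q] (with p < q) to q − p. For instance
  ∂ac = c − a.
As a 3×3 matrix over Z this has rank 2, with invariant factors (1,1).

From H_k ≅ ker(∂_k) / im(∂_{k+1}) we obtain:

  H_0: rank C_0 − rank ∂_1 = 3 − 2 = 1, and the invariant factors of ∂_1 are all 1, so H_0 ≅ Z.
  H_1: rank ker ∂_1 − rank ∂_2 = (3 − 2) − 0 = 1, and there is no ∂_2, so H_1 ≅ Z.

As a check, the Euler characteristic is 3 − 3 = 0, which agrees with 1 − 1 = 0.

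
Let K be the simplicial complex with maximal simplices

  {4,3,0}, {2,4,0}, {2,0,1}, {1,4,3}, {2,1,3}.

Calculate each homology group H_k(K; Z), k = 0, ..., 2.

H_0 = Z,  H_1 = Z,  H_2 = 0.

Order the vertices as 0 < 1 < 2 < 3 < 4. Listing each simplex with vertices in this order, K has dimension 2 with simplices:

  0-simplices (5): [0], [1], [2], [3], [4]
  1-simplices (10): [0,1], [0,2], [0,3], [0,4], [1,2], [1,3], [1,4], [2,3], [2,4], [3,4]
  2-simplices (5): [0,1,2], [0,2,4], [0,3,4], [1,2,3], [1,3,4]

giving chain groups C_0 ≅ Z^5, C_1 ≅ Z^10, C_2 ≅ Z^5.

The boundary map ∂_1: C_1 → C_0 is given by ∂[p,q] = [q] − [p]. For instance
  ∂[0,1] = [1] − [0].
This gives a 5×10 integer matrix of rank 4; reducing to Smith normal form yields diagonal entries (1,1,1,1).

∂_2: C_2 → C_1 sends each 2-simplex [p,q,r] to [q,r] − [p,r] + [p,q]. For instance
  ∂[0,1,2] = [1,2] − [0,2] + [0,1],
  ∂[0,3,4] = [3,4] − [0,4] + [0,3].
The 10×5 boundary matrix has rank 5 and Smith normal form diag(1,1,1,1,1).

Computing H_k = (kernel of ∂_k) / (image of ∂_{k+1}):

  H_0: rank C_0 − rank ∂_1 = 5 − 4 = 1, and the invariant factors of ∂_1 are all 1, so H_0 = Z.
  H_1: rank ker ∂_1 − rank ∂_2 = (10 − 4) − 5 = 1, and the invariant factors of ∂_2 are all 1, so H_1 = Z.
  H_2: rank ker ∂_2 − rank ∂_3 = (5 − 5) − 0 = 0, and there is no ∂_3, so H_2 = 0.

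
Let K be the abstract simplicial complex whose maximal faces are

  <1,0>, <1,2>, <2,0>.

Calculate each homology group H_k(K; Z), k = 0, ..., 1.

H_0 = Z,  H_1 = Z.

Fix the vertex order 0 < 1 < 2 and write every simplex with vertices in increasing order. Then dim K = 1 and the simplices of K are:

  0-simplices (3): [0], [1], [2]
  1-simplices (3): [0,1], [0,2], [1,2]

Hence C_0 ≅ Z^3, C_1 ≅ Z^3.

The boundary map ∂_1: C_1 → C_0 maps an edge to its endpoints' difference, ∂[p,q] = q − p. For instance
  ∂[0,1] = [1] − [0].
The 3×3 boundary matrix has rank 2 and Smith normal form diag(1,1).

Reading off H_k = ker ∂_k / im ∂_{k+1}:

  H_0: rank C_0 − rank ∂_1 = 3 − 2 = 1, and the invariant factors of ∂_1 are all 1, so H_0 = Z.
  H_1: rank ker ∂_1 − rank ∂_2 = (3 − 2) − 0 = 1, and there is no ∂_2, so H_1 = Z.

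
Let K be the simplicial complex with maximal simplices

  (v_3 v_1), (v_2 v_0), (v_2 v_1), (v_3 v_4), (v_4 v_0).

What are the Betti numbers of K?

We work with the vertex ordering v_0 < v_1 < v_2 < v_3 < v_4. The simplices of K, each written with vertices in increasing order, are:

  0-simplices (5): [v_0], [v_1], [v_2], [v_3], [v_4]
  1-simplices (5): [v_0,v_2], [v_0,v_4], [v_1,v_2], [v_1,v_3], [v_3,v_4]

giving chain groups C_0 ≅ Z^5, C_1 ≅ Z^5.

Boundary ∂_1: C_1 → C_0 maps an edge to its endpoints' difference, ∂[p,q] = q − p. For instance
  ∂[v_1,v_2] = [v_2] − [v_1].
The resulting 5×5 matrix has rank 4, and its Smith normal form has invariant factors (1,1,1,1).

From H_k ≅ ker(∂_k) / im(∂_{k+1}) we obtain:

  H_0: rank C_0 − rank ∂_1 = 5 − 4 = 1, and the invariant factors of ∂_1 are all 1, so H_0 ≅ Z.
  H_1: rank ker ∂_1 − rank ∂_2 = (5 − 4) − 0 = 1, and there is no ∂_2, so H_1 ≅ Z.

As a check, the Euler characteristic is 5 − 5 = 0, which agrees with 1 − 1 = 0.

Hence the Betti numbers are b_0 = 1, b_1 = 1.

b_0 = 1, b_1 = 1.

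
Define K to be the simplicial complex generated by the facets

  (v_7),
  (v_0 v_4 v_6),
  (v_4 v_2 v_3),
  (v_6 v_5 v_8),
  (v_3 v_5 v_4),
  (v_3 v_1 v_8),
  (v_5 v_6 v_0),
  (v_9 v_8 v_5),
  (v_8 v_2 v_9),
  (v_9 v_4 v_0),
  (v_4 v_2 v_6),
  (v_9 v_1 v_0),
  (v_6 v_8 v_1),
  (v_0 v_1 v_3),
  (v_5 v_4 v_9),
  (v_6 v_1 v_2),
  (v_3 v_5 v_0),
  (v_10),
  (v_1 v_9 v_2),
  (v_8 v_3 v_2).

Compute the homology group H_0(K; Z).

H_0 = Z^3.

Order the vertices as v_0 < v_1 < v_2 < v_3 < v_4 < v_5 < v_6 < v_7 < v_8 < v_9 < v_10. Listing each simplex with vertices in this order, K has dimension 2 with simplices:

  0-simplices (11): [v_0], [v_1], [v_2], [v_3], [v_4], [v_5], [v_6], [v_7], [v_8], [v_9], [v_10]
  1-simplices (27): (27 of them)
  2-simplices (18): (18 of them)

giving chain groups C_0 ≅ Z^11, C_1 ≅ Z^27, C_2 ≅ Z^18.

The boundary map ∂_1: C_1 → C_0 is given by ∂[p,q] = [q] − [p].
This gives a 11×27 integer matrix of rank 8; reducing to Smith normal form yields diagonal entries (1,1,1,1,1,1,1,1).

∂_2: C_2 → C_1 maps a triangle to the signed sum of its edges. For instance
  ∂[v_1,v_3,v_8] = [v_3,v_8] − [v_1,v_8] + [v_1,v_3],
  ∂[v_5,v_8,v_9] = [v_8,v_9] − [v_5,v_9] + [v_5,v_8].
The resulting 27×18 matrix has rank 18, and its Smith normal form has invariant factors (1,1,1,1,1,1,1,1,1,1,1,1,1,1,1,1,1,2).

Computing H_k = (kernel of ∂_k) / (image of ∂_{k+1}):

  H_0: rank C_0 − rank ∂_1 = 11 − 8 = 3, and the invariant factors of ∂_1 are all 1, so H_0 = Z^3.

(K is a triangulation of the disjoint union of a set of 2 points and the Klein bottle.)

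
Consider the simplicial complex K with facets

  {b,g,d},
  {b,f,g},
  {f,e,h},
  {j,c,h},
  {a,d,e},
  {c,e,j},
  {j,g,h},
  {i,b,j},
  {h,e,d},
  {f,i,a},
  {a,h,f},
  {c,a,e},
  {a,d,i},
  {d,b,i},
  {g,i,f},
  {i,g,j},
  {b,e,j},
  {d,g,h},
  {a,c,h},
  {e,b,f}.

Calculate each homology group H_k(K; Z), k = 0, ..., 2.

Take the total order a < b < c < d < e < f < g < h < i < j on the vertex set. Then K (dimension 2) consists of the simplices:

  0-simplices (10): a, b, c, d, e, f, g, h, i, j
  1-simplices (30): ac, ad, ae, af, ah, ai, bd, be, bf, bg, bi, bj, ce, ch, cj, de, dg, dh, di, ef, eh, ej, fg, fh, fi, gh, gi, gj, hj, ij
  2-simplices (20): ace, ach, ade, adi, afh, afi, bdg, bdi, bef, bej, bfg, bij, cej, chj, deh, dgh, efh, fgi, ghj, gij

so the chain groups are C_0 ≅ Z^10, C_1 ≅ Z^30, C_2 ≅ Z^20.

Boundary ∂_1: C_1 → C_0 sends each edge [p,q] (with p < q) to q − p. For instance
  ∂ch = h − c.
The 10×30 boundary matrix has rank 9 and Smith normal form diag(1,1,1,1,1,1,1,1,1).

∂_2: C_2 → C_1 sends each 2-simplex [p,q,r] to [q,r] − [p,r] + [p,q]. For instance
  ∂ghj = hj − gj + gh,
  ∂bef = ef − bf + be.
This gives a 30×20 integer matrix of rank 20; reducing to Smith normal form yields diagonal entries (1,1,1,1,1,1,1,1,1,1,1,1,1,1,1,1,1,1,1,2).

Reading off H_k = ker ∂_k / im ∂_{k+1}:

  H_0: rank C_0 − rank ∂_1 = 10 − 9 = 1, and the invariant factors of ∂_1 are all 1, so H_0 = Z.
  H_1: rank ker ∂_1 − rank ∂_2 = (30 − 9) − 20 = 1, and ∂_2 has invariant factor 2 > 1, so H_1 = Z ⊕ Z/2Z.
  H_2: rank ker ∂_2 − rank ∂_3 = (20 − 20) − 0 = 0, and there is no ∂_3, so H_2 = 0.

H_0 = Z,  H_1 = Z ⊕ Z/2Z,  H_2 = 0.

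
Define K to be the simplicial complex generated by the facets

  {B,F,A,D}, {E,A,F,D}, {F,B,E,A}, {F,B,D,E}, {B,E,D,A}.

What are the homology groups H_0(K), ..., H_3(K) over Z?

H_0 ≅ Z,  H_1 = 0,  H_2 = 0,  H_3 ≅ Z.

Order the vertices as A < B < D < E < F. Listing each simplex with vertices in this order, K has dimension 3 with simplices:

  0-simplices (5): A, B, D, E, F
  1-simplices (10): AB, AD, AE, AF, BD, BE, BF, DE, DF, EF
  2-simplices (10): ABD, ABE, ABF, ADE, ADF, AEF, BDE, BDF, BEF, DEF
  3-simplices (5): ABDE, ABDF, ABEF, ADEF, BDEF

Hence C_0 ≅ Z^5, C_1 ≅ Z^10, C_2 ≅ Z^10, C_3 ≅ Z^5.

Boundary ∂_1: C_1 → C_0 maps an edge to its endpoints' difference, ∂[p,q] = q − p. For instance
  ∂AB = B − A.
The 5×10 boundary matrix has rank 4 and Smith normal form diag(1,1,1,1).

∂_2: C_2 → C_1 maps a triangle to the signed sum of its edges. For instance
  ∂AEF = EF − AF + AE,
  ∂ABE = BE − AE + AB.
As a 10×10 matrix over Z this has rank 6, with invariant factors (1,1,1,1,1,1).

∂_3: C_3 → C_2 sends each 3-simplex σ to the alternating sum Σ_i (−1)^i (σ with its i-th vertex removed). For instance
  ∂ABDF = BDF − ADF + ABF − ABD,
  ∂ADEF = DEF − AEF + ADF − ADE.
The 10×5 boundary matrix has rank 4 and Smith normal form diag(1,1,1,1).

Computing H_k = (kernel of ∂_k) / (image of ∂_{k+1}):

  H_0: rank C_0 − rank ∂_1 = 5 − 4 = 1, and the invariant factors of ∂_1 are all 1, so H_0 = Z.
  H_1: rank ker ∂_1 − rank ∂_2 = (10 − 4) − 6 = 0, and the invariant factors of ∂_2 are all 1, so H_1 = 0.
  H_2: rank ker ∂_2 − rank ∂_3 = (10 − 6) − 4 = 0, and the invariant factors of ∂_3 are all 1, so H_2 = 0.
  H_3: rank ker ∂_3 − rank ∂_4 = (5 − 4) − 0 = 1, and there is no ∂_4, so H_3 = Z.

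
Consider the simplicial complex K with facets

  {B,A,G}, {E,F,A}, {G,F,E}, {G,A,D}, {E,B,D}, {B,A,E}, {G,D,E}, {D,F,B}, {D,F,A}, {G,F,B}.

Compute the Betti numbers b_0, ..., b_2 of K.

b_0 = 1, b_1 = 0, b_2 = 0.

We work with the vertex ordering A < B < D < E < F < G. The simplices of K, each written with vertices in increasing order, are:

  0-simplices (6): A, B, D, E, F, G
  1-simplices (15): AB, AD, AE, AF, AG, BD, BE, BF, BG, DE, DF, DG, EF, EG, FG
  2-simplices (10): ABE, ABG, ADF, ADG, AEF, BDE, BDF, BFG, DEG, EFG

giving chain groups C_0 ≅ Z^6, C_1 ≅ Z^15, C_2 ≅ Z^10.

∂_1: C_1 → C_0 is given by ∂[p,q] = [q] − [p]. For instance
  ∂AE = E − A.
This gives a 6×15 integer matrix of rank 5; reducing to Smith normal form yields diagonal entries (1,1,1,1,1).

Boundary ∂_2: C_2 → C_1 maps a triangle to the signed sum of its edges. For instance
  ∂BDE = DE − BE + BD,
  ∂ADF = DF − AF + AD.
This gives a 15×10 integer matrix of rank 10; reducing to Smith normal form yields diagonal entries (1,1,1,1,1,1,1,1,1,2).

Now H_k = ker ∂_k / im ∂_{k+1}, so:

  H_0: rank C_0 − rank ∂_1 = 6 − 5 = 1, and the invariant factors of ∂_1 are all 1, so H_0 = Z.
  H_1: rank ker ∂_1 − rank ∂_2 = (15 − 5) − 10 = 0, and ∂_2 has invariant factor 2 > 1, so H_1 = Z/2.
  H_2: rank ker ∂_2 − rank ∂_3 = (10 − 10) − 0 = 0, and there is no ∂_3, so H_2 = 0.

As a check, the Euler characteristic is 6 − 15 + 10 = 1, which agrees with 1 − 0 + 0 = 1.

Hence the Betti numbers are b_0 = 1, b_1 = 0, b_2 = 0.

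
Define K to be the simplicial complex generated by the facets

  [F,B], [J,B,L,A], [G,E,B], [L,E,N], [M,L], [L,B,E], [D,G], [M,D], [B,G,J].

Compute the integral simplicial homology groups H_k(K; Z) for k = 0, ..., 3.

H_0 = Z,  H_1 = Z,  H_2 = 0,  H_3 = 0.

Take the total order A < B < D < E < F < G < J < L < M < N on the vertex set. Then K (dimension 3) consists of the simplices:

  0-simplices (10): A, B, D, E, F, G, J, L, M, N
  1-simplices (17): AB, AJ, AL, BE, BF, BG, BJ, BL, DG, DM, EG, EL, EN, GJ, JL, LM, LN
  2-simplices (8): ABJ, ABL, AJL, BEG, BEL, BGJ, BJL, ELN
  3-simplices (1): ABJL

giving chain groups C_0 ≅ Z^10, C_1 ≅ Z^17, C_2 ≅ Z^8, C_3 ≅ Z^1.

∂_1: C_1 → C_0 maps an edge to its endpoints' difference, ∂[p,q] = q − p.
As a 10×17 matrix over Z this has rank 9, with invariant factors (1,1,1,1,1,1,1,1,1).

∂_2: C_2 → C_1 maps a triangle to the signed sum of its edges. For instance
  ∂BEG = EG − BG + BE,
  ∂AJL = JL − AL + AJ.
The 17×8 boundary matrix has rank 7 and Smith normal form diag(1,1,1,1,1,1,1).

∂_3: C_3 → C_2 sends each 3-simplex σ to the alternating sum Σ_i (−1)^i (σ with its i-th vertex removed). For instance
  ∂ABJL = BJL − AJL + ABL − ABJ.
The resulting 8×1 matrix has rank 1, and its Smith normal form has invariant factors (1).

Reading off H_k = ker ∂_k / im ∂_{k+1}:

  H_0: rank C_0 − rank ∂_1 = 10 − 9 = 1, and the invariant factors of ∂_1 are all 1, so H_0 = Z.
  H_1: rank ker ∂_1 − rank ∂_2 = (17 − 9) − 7 = 1, and the invariant factors of ∂_2 are all 1, so H_1 = Z.
  H_2: rank ker ∂_2 − rank ∂_3 = (8 − 7) − 1 = 0, and the invariant factors of ∂_3 are all 1, so H_2 = 0.
  H_3: rank ker ∂_3 − rank ∂_4 = (1 − 1) − 0 = 0, and there is no ∂_4, so H_3 = 0.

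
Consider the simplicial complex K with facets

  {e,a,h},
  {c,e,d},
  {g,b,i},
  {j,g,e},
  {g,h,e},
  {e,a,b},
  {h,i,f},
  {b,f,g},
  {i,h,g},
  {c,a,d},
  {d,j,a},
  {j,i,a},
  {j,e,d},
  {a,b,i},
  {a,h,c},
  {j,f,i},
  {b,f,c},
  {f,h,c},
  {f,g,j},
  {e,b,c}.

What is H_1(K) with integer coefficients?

H_1 ≅ Z ⊕ Z_2.

Fix the vertex order a < b < c < d < e < f < g < h < i < j and write every simplex with vertices in increasing order. Then dim K = 2 and the simplices of K are:

  0-simplices (10): a, b, c, d, e, f, g, h, i, j
  1-simplices (30): ab, ac, ad, ae, ah, ai, aj, bc, be, bf, bg, bi, cd, ce, cf, ch, de, dj, eg, eh, ej, fg, fh, fi, fj, gh, gi, gj, hi, ij
  2-simplices (20): abe, abi, acd, ach, adj, aeh, aij, bce, bcf, bfg, bgi, cde, cfh, dej, egh, egj, fgj, fhi, fij, ghi

giving chain groups C_0 ≅ Z^10, C_1 ≅ Z^30, C_2 ≅ Z^20.

The boundary map ∂_1: C_1 → C_0 sends each edge [p,q] (with p < q) to q − p. For instance
  ∂ai = i − a.
This gives a 10×30 integer matrix of rank 9; reducing to Smith normal form yields diagonal entries (1,1,1,1,1,1,1,1,1).

∂_2: C_2 → C_1 acts by ∂[p,q,r] = [q,r] − [p,r] + [p,q]. For instance
  ∂fgj = gj − fj + fg,
  ∂bce = ce − be + bc.
The resulting 30×20 matrix has rank 20, and its Smith normal form has invariant factors (1,1,1,1,1,1,1,1,1,1,1,1,1,1,1,1,1,1,1,2).

Reading off H_k = ker ∂_k / im ∂_{k+1}:

  H_1: rank ker ∂_1 − rank ∂_2 = (30 − 9) − 20 = 1, and ∂_2 has invariant factor 2 > 1, so H_1 ≅ Z ⊕ Z_2.

(K is a triangulation of the Klein bottle.)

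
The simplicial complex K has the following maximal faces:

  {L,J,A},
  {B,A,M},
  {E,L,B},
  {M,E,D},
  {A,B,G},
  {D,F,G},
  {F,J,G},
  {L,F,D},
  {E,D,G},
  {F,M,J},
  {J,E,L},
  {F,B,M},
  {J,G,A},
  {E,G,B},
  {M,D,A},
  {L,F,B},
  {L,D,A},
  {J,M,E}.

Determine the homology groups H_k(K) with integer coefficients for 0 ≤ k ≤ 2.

K has 9 vertices, 27 edges, 18 triangles.
rank ∂_0 = 0, rank ∂_1 = 8 ⇒ b_0 = 9 − 0 − 8 = 1; all invariant factors of ∂_1 are 1 so no torsion. So H_0 = Z.
rank ∂_1 = 8, rank ∂_2 = 17 ⇒ b_1 = 27 − 8 − 17 = 2; all invariant factors of ∂_2 are 1 so no torsion. So H_1 = Z^2.
rank ∂_2 = 17, rank ∂_3 = 0 ⇒ b_2 = 18 − 17 − 0 = 1. So H_2 = Z.

H_0 ≅ Z,  H_1 ≅ Z^2,  H_2 ≅ Z.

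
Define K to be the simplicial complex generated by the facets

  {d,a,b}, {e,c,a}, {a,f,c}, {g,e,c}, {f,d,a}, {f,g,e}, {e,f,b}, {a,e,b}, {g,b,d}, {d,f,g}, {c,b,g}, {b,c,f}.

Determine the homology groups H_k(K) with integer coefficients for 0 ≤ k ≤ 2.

Fix the vertex order a < b < c < d < e < f < g and write every simplex with vertices in increasing order. Then dim K = 2 and the simplices of K are:

  0-simplices (7): a, b, c, d, e, f, g
  1-simplices (18): ab, ac, ad, ae, af, bc, bd, be, bf, bg, ce, cf, cg, df, dg, ef, eg, fg
  2-simplices (12): abd, abe, ace, acf, adf, bcf, bcg, bdg, bef, ceg, dfg, efg

Hence C_0 ≅ Z^7, C_1 ≅ Z^18, C_2 ≅ Z^12.

Boundary ∂_1: C_1 → C_0 maps an edge to its endpoints' difference, ∂[p,q] = q − p. For instance
  ∂ad = d − a.
The resulting 7×18 matrix has rank 6, and its Smith normal form has invariant factors (1,1,1,1,1,1).

∂_2: C_2 → C_1 acts by ∂[p,q,r] = [q,r] − [p,r] + [p,q]. For instance
  ∂bdg = dg − bg + bd,
  ∂ace = ce − ae + ac.
The 18×12 boundary matrix has rank 12 and Smith normal form diag(1,1,1,1,1,1,1,1,1,1,1,2).

Reading off H_k = ker ∂_k / im ∂_{k+1}:

  H_0: rank C_0 − rank ∂_1 = 7 − 6 = 1, and the invariant factors of ∂_1 are all 1, so H_0 = Z.
  H_1: rank ker ∂_1 − rank ∂_2 = (18 − 6) − 12 = 0, and ∂_2 has invariant factor 2 > 1, so H_1 = Z/2.
  H_2: rank ker ∂_2 − rank ∂_3 = (12 − 12) − 0 = 0, and there is no ∂_3, so H_2 = 0.

As a check, the Euler characteristic is 7 − 18 + 12 = 1, which agrees with 1 − 0 + 0 = 1.
(K is a triangulation of the real projective plane RP^2.)

H_0 ≅ Z,  H_1 ≅ Z/2,  H_2 = 0.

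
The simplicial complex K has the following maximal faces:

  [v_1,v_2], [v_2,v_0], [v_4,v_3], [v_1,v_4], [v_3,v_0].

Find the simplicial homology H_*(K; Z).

Order the vertices as v_0 < v_1 < v_2 < v_3 < v_4. Listing each simplex with vertices in this order, K has dimension 1 with simplices:

  0-simplices (5): [v_0], [v_1], [v_2], [v_3], [v_4]
  1-simplices (5): [v_0,v_2], [v_0,v_3], [v_1,v_2], [v_1,v_4], [v_3,v_4]

giving chain groups C_0 ≅ Z^5, C_1 ≅ Z^5.

The boundary map ∂_1: C_1 → C_0 maps an edge to its endpoints' difference, ∂[p,q] = q − p.
The resulting 5×5 matrix has rank 4, and its Smith normal form has invariant factors (1,1,1,1).

Now H_k = ker ∂_k / im ∂_{k+1}, so:

  H_0: rank C_0 − rank ∂_1 = 5 − 4 = 1, and the invariant factors of ∂_1 are all 1, so H_0 = Z.
  H_1: rank ker ∂_1 − rank ∂_2 = (5 − 4) − 0 = 1, and there is no ∂_2, so H_1 = Z.

As a check, the Euler characteristic is 5 − 5 = 0, which agrees with 1 − 1 = 0.

H_0 = Z,  H_1 = Z.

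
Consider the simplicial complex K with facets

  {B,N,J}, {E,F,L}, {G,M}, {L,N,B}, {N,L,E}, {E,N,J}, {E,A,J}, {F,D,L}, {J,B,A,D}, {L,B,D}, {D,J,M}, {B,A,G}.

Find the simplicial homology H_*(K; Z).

H_0 ≅ Z,  H_1 ≅ Z,  H_2 = 0,  H_3 = 0.

Fix the vertex order A < B < D < E < F < G < J < L < M < N and write every simplex with vertices in increasing order. Then dim K = 3 and the simplices of K are:

  0-simplices (10): A, B, D, E, F, G, J, L, M, N
  1-simplices (23): AB, AD, AE, AG, AJ, BD, BG, BJ, BL, BN, DF, DJ, DL, DM, EF, EJ, EL, EN, FL, GM, JM, JN, LN
  2-simplices (14): ABD, ABG, ABJ, ADJ, AEJ, BDJ, BDL, BJN, BLN, DFL, DJM, EFL, EJN, ELN
  3-simplices (1): ABDJ

giving chain groups C_0 ≅ Z^10, C_1 ≅ Z^23, C_2 ≅ Z^14, C_3 ≅ Z^1.

∂_1: C_1 → C_0 sends each edge [p,q] (with p < q) to q − p.
This gives a 10×23 integer matrix of rank 9; reducing to Smith normal form yields diagonal entries (1,1,1,1,1,1,1,1,1).

Boundary ∂_2: C_2 → C_1 maps a triangle to the signed sum of its edges. For instance
  ∂DJM = JM − DM + DJ,
  ∂ABJ = BJ − AJ + AB.
The 23×14 boundary matrix has rank 13 and Smith normal form diag(1,1,1,1,1,1,1,1,1,1,1,1,1).

∂_3: C_3 → C_2 sends each 3-simplex σ to the alternating sum Σ_i (−1)^i (σ with its i-th vertex removed). For instance
  ∂ABDJ = BDJ − ADJ + ABJ − ABD.
As a 14×1 matrix over Z this has rank 1, with invariant factors (1).

Reading off H_k = ker ∂_k / im ∂_{k+1}:

  H_0: rank C_0 − rank ∂_1 = 10 − 9 = 1, and the invariant factors of ∂_1 are all 1, so H_0 ≅ Z.
  H_1: rank ker ∂_1 − rank ∂_2 = (23 − 9) − 13 = 1, and the invariant factors of ∂_2 are all 1, so H_1 ≅ Z.
  H_2: rank ker ∂_2 − rank ∂_3 = (14 − 13) − 1 = 0, and the invariant factors of ∂_3 are all 1, so H_2 ≅ 0.
  H_3: rank ker ∂_3 − rank ∂_4 = (1 − 1) − 0 = 0, and there is no ∂_4, so H_3 ≅ 0.

As a check, the Euler characteristic is 10 − 23 + 14 − 1 = 0, which agrees with 1 − 1 + 0 − 0 = 0.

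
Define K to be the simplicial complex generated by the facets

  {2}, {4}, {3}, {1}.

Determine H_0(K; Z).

H_0 = Z^4.

We work with the vertex ordering 1 < 2 < 3 < 4. The simplices of K, each written with vertices in increasing order, are:

  0-simplices (4): [1], [2], [3], [4]

Hence C_0 ≅ Z^4.

From H_k ≅ ker(∂_k) / im(∂_{k+1}) we obtain:

  H_0: rank C_0 − rank ∂_1 = 4 − 0 = 4, and there is no ∂_1, so H_0 ≅ Z^4.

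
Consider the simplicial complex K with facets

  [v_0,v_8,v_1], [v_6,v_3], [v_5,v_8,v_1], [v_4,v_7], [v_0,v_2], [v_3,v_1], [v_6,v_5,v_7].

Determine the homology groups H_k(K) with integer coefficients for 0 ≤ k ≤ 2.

H_0 ≅ Z,  H_1 ≅ Z,  H_2 = 0.

Order the vertices as v_0 < v_1 < v_2 < v_3 < v_4 < v_5 < v_6 < v_7 < v_8. Listing each simplex with vertices in this order, K has dimension 2 with simplices:

  0-simplices (9): [v_0], [v_1], [v_2], [v_3], [v_4], [v_5], [v_6], [v_7], [v_8]
  1-simplices (12): [v_0,v_1], [v_0,v_2], [v_0,v_8], [v_1,v_3], [v_1,v_5], [v_1,v_8], [v_3,v_6], [v_4,v_7], [v_5,v_6], [v_5,v_7], [v_5,v_8], [v_6,v_7]
  2-simplices (3): [v_0,v_1,v_8], [v_1,v_5,v_8], [v_5,v_6,v_7]

giving chain groups C_0 ≅ Z^9, C_1 ≅ Z^12, C_2 ≅ Z^3.

∂_1: C_1 → C_0 sends each edge [p,q] (with p < q) to q − p.
As a 9×12 matrix over Z this has rank 8, with invariant factors (1,1,1,1,1,1,1,1).

∂_2: C_2 → C_1 maps a triangle to the signed sum of its edges. For instance
  ∂[v_5,v_6,v_7] = [v_6,v_7] − [v_5,v_7] + [v_5,v_6],
  ∂[v_1,v_5,v_8] = [v_5,v_8] − [v_1,v_8] + [v_1,v_5].
The 12×3 boundary matrix has rank 3 and Smith normal form diag(1,1,1).

From H_k ≅ ker(∂_k) / im(∂_{k+1}) we obtain:

  H_0: rank C_0 − rank ∂_1 = 9 − 8 = 1, and the invariant factors of ∂_1 are all 1, so H_0 = Z.
  H_1: rank ker ∂_1 − rank ∂_2 = (12 − 8) − 3 = 1, and the invariant factors of ∂_2 are all 1, so H_1 = Z.
  H_2: rank ker ∂_2 − rank ∂_3 = (3 − 3) − 0 = 0, and there is no ∂_3, so H_2 = 0.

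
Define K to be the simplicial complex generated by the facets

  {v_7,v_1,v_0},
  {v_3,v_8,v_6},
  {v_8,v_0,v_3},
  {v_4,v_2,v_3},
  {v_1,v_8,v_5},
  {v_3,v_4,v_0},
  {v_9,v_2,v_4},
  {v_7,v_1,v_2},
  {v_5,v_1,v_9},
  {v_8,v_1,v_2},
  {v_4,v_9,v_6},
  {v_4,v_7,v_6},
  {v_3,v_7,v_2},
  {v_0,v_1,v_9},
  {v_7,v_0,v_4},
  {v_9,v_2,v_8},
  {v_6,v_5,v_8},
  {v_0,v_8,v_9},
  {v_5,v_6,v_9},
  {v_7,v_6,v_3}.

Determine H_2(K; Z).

Take the total order v_0 < v_1 < v_2 < v_3 < v_4 < v_5 < v_6 < v_7 < v_8 < v_9 on the vertex set. Then K (dimension 2) consists of the simplices:

  0-simplices (10): [v_0], [v_1], [v_2], [v_3], [v_4], [v_5], [v_6], [v_7], [v_8], [v_9]
  1-simplices (30): (30 of them)
  2-simplices (20): (20 of them)

Hence C_0 ≅ Z^10, C_1 ≅ Z^30, C_2 ≅ Z^20.

∂_1: C_1 → C_0 is given by ∂[p,q] = [q] − [p].
As a 10×30 matrix over Z this has rank 9, with invariant factors (1,1,1,1,1,1,1,1,1).

The boundary map ∂_2: C_2 → C_1 sends each 2-simplex [p,q,r] to [q,r] − [p,r] + [p,q]. For instance
  ∂[v_0,v_4,v_7] = [v_4,v_7] − [v_0,v_7] + [v_0,v_4],
  ∂[v_0,v_8,v_9] = [v_8,v_9] − [v_0,v_9] + [v_0,v_8].
As a 30×20 matrix over Z this has rank 20, with invariant factors (1,1,1,1,1,1,1,1,1,1,1,1,1,1,1,1,1,1,1,2).

From H_k ≅ ker(∂_k) / im(∂_{k+1}) we obtain:

  H_2: rank ker ∂_2 − rank ∂_3 = (20 − 20) − 0 = 0, and there is no ∂_3, so H_2 ≅ 0.

(K is a triangulation of the Klein bottle.)

H_2 ≅ 0.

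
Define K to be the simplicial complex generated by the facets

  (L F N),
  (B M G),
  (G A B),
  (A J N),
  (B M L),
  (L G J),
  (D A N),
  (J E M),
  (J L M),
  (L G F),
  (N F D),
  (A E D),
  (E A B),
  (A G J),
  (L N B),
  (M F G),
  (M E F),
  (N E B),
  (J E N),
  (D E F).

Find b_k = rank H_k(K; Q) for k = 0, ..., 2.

We work with the vertex ordering A < B < D < E < F < G < J < L < M < N. The simplices of K, each written with vertices in increasing order, are:

  0-simplices (10): A, B, D, E, F, G, J, L, M, N
  1-simplices (30): AB, AD, AE, AG, AJ, AN, BE, BG, BL, BM, BN, DE, DF, DN, EF, EJ, EM, EN, FG, FL, FM, FN, GJ, GL, GM, JL, JM, JN, LM, LN
  2-simplices (20): ABE, ABG, ADE, ADN, AGJ, AJN, BEN, BGM, BLM, BLN, DEF, DFN, EFM, EJM, EJN, FGL, FGM, FLN, GJL, JLM

so the chain groups are C_0 ≅ Z^10, C_1 ≅ Z^30, C_2 ≅ Z^20.

The boundary map ∂_1: C_1 → C_0 is given by ∂[p,q] = [q] − [p]. For instance
  ∂GM = M − G.
The 10×30 boundary matrix has rank 9 and Smith normal form diag(1,1,1,1,1,1,1,1,1).

Boundary ∂_2: C_2 → C_1 acts by ∂[p,q,r] = [q,r] − [p,r] + [p,q]. For instance
  ∂FGL = GL − FL + FG,
  ∂BEN = EN − BN + BE.
The 30×20 boundary matrix has rank 20 and Smith normal form diag(1,1,1,1,1,1,1,1,1,1,1,1,1,1,1,1,1,1,1,2).

Computing H_k = (kernel of ∂_k) / (image of ∂_{k+1}):

  H_0: rank C_0 − rank ∂_1 = 10 − 9 = 1, and the invariant factors of ∂_1 are all 1, so H_0 ≅ Z.
  H_1: rank ker ∂_1 − rank ∂_2 = (30 − 9) − 20 = 1, and ∂_2 has invariant factor 2 > 1, so H_1 ≅ Z ⊕ Z/2.
  H_2: rank ker ∂_2 − rank ∂_3 = (20 − 20) − 0 = 0, and there is no ∂_3, so H_2 ≅ 0.

As a check, the Euler characteristic is 10 − 30 + 20 = 0, which agrees with 1 − 1 + 0 = 0.

Hence the Betti numbers are b_0 = 1, b_1 = 1, b_2 = 0.

b_0 = 1, b_1 = 1, b_2 = 0.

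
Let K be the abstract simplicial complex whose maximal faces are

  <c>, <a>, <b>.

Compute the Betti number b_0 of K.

b_0 = 3.

Fix the vertex order a < b < c and write every simplex with vertices in increasing order. Then dim K = 0 and the simplices of K are:

  0-simplices (3): a, b, c

so the chain groups are C_0 ≅ Z^3.

Now H_k = ker ∂_k / im ∂_{k+1}, so:

  H_0: rank C_0 − rank ∂_1 = 3 − 0 = 3, and there is no ∂_1, so H_0 ≅ Z^3.

Hence the Betti numbers are b_0 = 3.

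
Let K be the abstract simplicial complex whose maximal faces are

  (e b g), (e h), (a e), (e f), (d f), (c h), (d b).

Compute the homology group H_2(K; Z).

Order the vertices as a < b < c < d < e < f < g < h. Listing each simplex with vertices in this order, K has dimension 2 with simplices:

  0-simplices (8): a, b, c, d, e, f, g, h
  1-simplices (9): ae, bd, be, bg, ch, df, ef, eg, eh
  2-simplices (1): beg

so the chain groups are C_0 ≅ Z^8, C_1 ≅ Z^9, C_2 ≅ Z^1.

Boundary ∂_1: C_1 → C_0 maps an edge to its endpoints' difference, ∂[p,q] = q − p. For instance
  ∂bg = g − b.
The resulting 8×9 matrix has rank 7, and its Smith normal form has invariant factors (1,1,1,1,1,1,1).

The boundary map ∂_2: C_2 → C_1 acts by ∂[p,q,r] = [q,r] − [p,r] + [p,q]. For instance
  ∂beg = eg − bg + be.
This gives a 9×1 integer matrix of rank 1; reducing to Smith normal form yields diagonal entries (1).

Computing H_k = (kernel of ∂_k) / (image of ∂_{k+1}):

  H_2: rank ker ∂_2 − rank ∂_3 = (1 − 1) − 0 = 0, and there is no ∂_3, so H_2 = 0.

H_2 = 0.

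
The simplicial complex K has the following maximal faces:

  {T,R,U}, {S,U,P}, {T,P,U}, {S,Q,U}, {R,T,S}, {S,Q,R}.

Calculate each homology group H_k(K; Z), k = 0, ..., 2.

H_0 ≅ Z,  H_1 ≅ Z,  H_2 = 0.

Order the vertices as P < Q < R < S < T < U. Listing each simplex with vertices in this order, K has dimension 2 with simplices:

  0-simplices (6): P, Q, R, S, T, U
  1-simplices (12): PS, PT, PU, QR, QS, QU, RS, RT, RU, ST, SU, TU
  2-simplices (6): PSU, PTU, QRS, QSU, RST, RTU

giving chain groups C_0 ≅ Z^6, C_1 ≅ Z^12, C_2 ≅ Z^6.

The boundary map ∂_1: C_1 → C_0 sends each edge [p,q] (with p < q) to q − p. For instance
  ∂QS = S − Q.
The 6×12 boundary matrix has rank 5 and Smith normal form diag(1,1,1,1,1).

The boundary map ∂_2: C_2 → C_1 acts by ∂[p,q,r] = [q,r] − [p,r] + [p,q]. For instance
  ∂PTU = TU − PU + PT,
  ∂QRS = RS − QS + QR.
This gives a 12×6 integer matrix of rank 6; reducing to Smith normal form yields diagonal entries (1,1,1,1,1,1).

Reading off H_k = ker ∂_k / im ∂_{k+1}:

  H_0: rank C_0 − rank ∂_1 = 6 − 5 = 1, and the invariant factors of ∂_1 are all 1, so H_0 ≅ Z.
  H_1: rank ker ∂_1 − rank ∂_2 = (12 − 5) − 6 = 1, and the invariant factors of ∂_2 are all 1, so H_1 ≅ Z.
  H_2: rank ker ∂_2 − rank ∂_3 = (6 − 6) − 0 = 0, and there is no ∂_3, so H_2 ≅ 0.

(K is a triangulation of the cylinder S^1 x I.)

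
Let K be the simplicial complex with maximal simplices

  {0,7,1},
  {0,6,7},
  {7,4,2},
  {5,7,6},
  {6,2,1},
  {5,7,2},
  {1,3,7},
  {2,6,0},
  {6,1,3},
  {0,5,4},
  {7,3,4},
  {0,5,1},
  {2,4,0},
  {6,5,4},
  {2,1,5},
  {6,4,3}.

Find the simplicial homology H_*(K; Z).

Fix the vertex order 0 < 1 < 2 < 3 < 4 < 5 < 6 < 7 and write every simplex with vertices in increasing order. Then dim K = 2 and the simplices of K are:

  0-simplices (8): [0], [1], [2], [3], [4], [5], [6], [7]
  1-simplices (24): (24 of them)
  2-simplices (16): [0,1,5], [0,1,7], [0,2,4], [0,2,6], [0,4,5], [0,6,7], [1,2,5], [1,2,6], [1,3,6], [1,3,7], [2,4,7], [2,5,7], [3,4,6], [3,4,7], [4,5,6], [5,6,7]

Hence C_0 ≅ Z^8, C_1 ≅ Z^24, C_2 ≅ Z^16.

The boundary map ∂_1: C_1 → C_0 maps an edge to its endpoints' difference, ∂[p,q] = q − p. For instance
  ∂[0,1] = [1] − [0].
The 8×24 boundary matrix has rank 7 and Smith normal form diag(1,1,1,1,1,1,1).

The boundary map ∂_2: C_2 → C_1 maps a triangle to the signed sum of its edges. For instance
  ∂[0,1,7] = [1,7] − [0,7] + [0,1],
  ∂[2,5,7] = [5,7] − [2,7] + [2,5].
As a 24×16 matrix over Z this has rank 15, with invariant factors (1,1,1,1,1,1,1,1,1,1,1,1,1,1,1).

Reading off H_k = ker ∂_k / im ∂_{k+1}:

  H_0: rank C_0 − rank ∂_1 = 8 − 7 = 1, and the invariant factors of ∂_1 are all 1, so H_0 = Z.
  H_1: rank ker ∂_1 − rank ∂_2 = (24 − 7) − 15 = 2, and the invariant factors of ∂_2 are all 1, so H_1 = Z^2.
  H_2: rank ker ∂_2 − rank ∂_3 = (16 − 15) − 0 = 1, and there is no ∂_3, so H_2 = Z.

As a check, the Euler characteristic is 8 − 24 + 16 = 0, which agrees with 1 − 2 + 1 = 0.

H_0 ≅ Z,  H_1 ≅ Z^2,  H_2 ≅ Z.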